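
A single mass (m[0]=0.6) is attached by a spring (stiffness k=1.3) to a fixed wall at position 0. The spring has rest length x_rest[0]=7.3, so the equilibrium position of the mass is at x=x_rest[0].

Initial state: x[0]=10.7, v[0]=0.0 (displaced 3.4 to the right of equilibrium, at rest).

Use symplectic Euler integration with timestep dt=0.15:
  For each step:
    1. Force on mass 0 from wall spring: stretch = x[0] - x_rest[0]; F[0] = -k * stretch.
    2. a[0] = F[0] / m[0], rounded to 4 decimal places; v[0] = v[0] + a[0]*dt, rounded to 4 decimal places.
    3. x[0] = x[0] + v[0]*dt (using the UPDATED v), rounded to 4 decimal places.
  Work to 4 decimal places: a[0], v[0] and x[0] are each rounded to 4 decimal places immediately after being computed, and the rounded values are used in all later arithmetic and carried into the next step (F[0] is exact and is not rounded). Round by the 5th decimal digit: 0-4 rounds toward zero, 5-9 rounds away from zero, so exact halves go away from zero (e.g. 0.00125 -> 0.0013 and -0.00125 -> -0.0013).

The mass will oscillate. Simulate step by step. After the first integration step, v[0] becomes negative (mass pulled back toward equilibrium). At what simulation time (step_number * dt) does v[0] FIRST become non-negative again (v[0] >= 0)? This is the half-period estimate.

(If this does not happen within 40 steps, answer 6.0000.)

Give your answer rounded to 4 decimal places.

Answer: 2.2500

Derivation:
Step 0: x=[10.7000] v=[0.0000]
Step 1: x=[10.5343] v=[-1.1050]
Step 2: x=[10.2109] v=[-2.1562]
Step 3: x=[9.7456] v=[-3.1023]
Step 4: x=[9.1610] v=[-3.8971]
Step 5: x=[8.4857] v=[-4.5019]
Step 6: x=[7.7526] v=[-4.8873]
Step 7: x=[6.9974] v=[-5.0344]
Step 8: x=[6.2570] v=[-4.9361]
Step 9: x=[5.5674] v=[-4.5971]
Step 10: x=[4.9623] v=[-4.0340]
Step 11: x=[4.4712] v=[-3.2743]
Step 12: x=[4.1180] v=[-2.3549]
Step 13: x=[3.9199] v=[-1.3208]
Step 14: x=[3.8866] v=[-0.2223]
Step 15: x=[4.0197] v=[0.8871]
First v>=0 after going negative at step 15, time=2.2500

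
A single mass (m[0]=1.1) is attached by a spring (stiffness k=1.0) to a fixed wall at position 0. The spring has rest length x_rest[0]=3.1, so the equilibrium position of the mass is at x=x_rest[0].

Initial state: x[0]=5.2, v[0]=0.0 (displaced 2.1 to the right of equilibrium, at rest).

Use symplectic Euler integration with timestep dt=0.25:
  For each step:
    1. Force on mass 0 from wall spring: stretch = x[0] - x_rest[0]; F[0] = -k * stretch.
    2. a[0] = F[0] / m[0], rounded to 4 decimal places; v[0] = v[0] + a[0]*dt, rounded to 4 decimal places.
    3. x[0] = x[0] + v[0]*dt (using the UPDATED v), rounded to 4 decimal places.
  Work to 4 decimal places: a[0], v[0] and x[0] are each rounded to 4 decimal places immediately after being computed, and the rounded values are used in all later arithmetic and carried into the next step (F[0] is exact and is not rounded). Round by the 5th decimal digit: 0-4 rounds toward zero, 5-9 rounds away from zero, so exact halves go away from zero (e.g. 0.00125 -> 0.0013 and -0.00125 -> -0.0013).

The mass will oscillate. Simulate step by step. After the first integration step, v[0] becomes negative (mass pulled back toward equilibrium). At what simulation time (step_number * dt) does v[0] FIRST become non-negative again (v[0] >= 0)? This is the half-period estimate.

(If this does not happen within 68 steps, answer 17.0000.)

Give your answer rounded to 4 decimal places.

Step 0: x=[5.2000] v=[0.0000]
Step 1: x=[5.0807] v=[-0.4773]
Step 2: x=[4.8488] v=[-0.9275]
Step 3: x=[4.5176] v=[-1.3250]
Step 4: x=[4.1058] v=[-1.6472]
Step 5: x=[3.6369] v=[-1.8758]
Step 6: x=[3.1375] v=[-1.9978]
Step 7: x=[2.6359] v=[-2.0063]
Step 8: x=[2.1607] v=[-1.9008]
Step 9: x=[1.7389] v=[-1.6873]
Step 10: x=[1.3944] v=[-1.3780]
Step 11: x=[1.1468] v=[-0.9904]
Step 12: x=[1.0102] v=[-0.5465]
Step 13: x=[0.9923] v=[-0.0716]
Step 14: x=[1.0942] v=[0.4074]
First v>=0 after going negative at step 14, time=3.5000

Answer: 3.5000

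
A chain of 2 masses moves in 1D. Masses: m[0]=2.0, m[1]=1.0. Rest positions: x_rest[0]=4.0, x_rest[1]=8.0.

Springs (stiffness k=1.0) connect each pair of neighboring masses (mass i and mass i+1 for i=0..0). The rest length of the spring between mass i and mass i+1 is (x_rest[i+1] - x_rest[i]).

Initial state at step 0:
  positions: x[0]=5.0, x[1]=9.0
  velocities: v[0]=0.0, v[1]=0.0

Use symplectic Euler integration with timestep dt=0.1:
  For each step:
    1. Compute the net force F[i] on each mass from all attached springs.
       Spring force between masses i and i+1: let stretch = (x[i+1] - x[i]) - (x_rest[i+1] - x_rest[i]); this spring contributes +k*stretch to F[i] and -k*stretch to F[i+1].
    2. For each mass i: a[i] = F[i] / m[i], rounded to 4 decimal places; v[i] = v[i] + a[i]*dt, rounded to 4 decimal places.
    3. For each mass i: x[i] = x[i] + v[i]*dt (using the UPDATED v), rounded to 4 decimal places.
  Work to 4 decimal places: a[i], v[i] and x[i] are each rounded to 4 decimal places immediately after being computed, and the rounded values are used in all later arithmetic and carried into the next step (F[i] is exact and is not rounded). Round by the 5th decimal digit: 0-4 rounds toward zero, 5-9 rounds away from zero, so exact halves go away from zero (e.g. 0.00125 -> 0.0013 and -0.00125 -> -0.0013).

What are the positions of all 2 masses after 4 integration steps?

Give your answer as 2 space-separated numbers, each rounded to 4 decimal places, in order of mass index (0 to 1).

Answer: 5.0000 9.0000

Derivation:
Step 0: x=[5.0000 9.0000] v=[0.0000 0.0000]
Step 1: x=[5.0000 9.0000] v=[0.0000 0.0000]
Step 2: x=[5.0000 9.0000] v=[0.0000 0.0000]
Step 3: x=[5.0000 9.0000] v=[0.0000 0.0000]
Step 4: x=[5.0000 9.0000] v=[0.0000 0.0000]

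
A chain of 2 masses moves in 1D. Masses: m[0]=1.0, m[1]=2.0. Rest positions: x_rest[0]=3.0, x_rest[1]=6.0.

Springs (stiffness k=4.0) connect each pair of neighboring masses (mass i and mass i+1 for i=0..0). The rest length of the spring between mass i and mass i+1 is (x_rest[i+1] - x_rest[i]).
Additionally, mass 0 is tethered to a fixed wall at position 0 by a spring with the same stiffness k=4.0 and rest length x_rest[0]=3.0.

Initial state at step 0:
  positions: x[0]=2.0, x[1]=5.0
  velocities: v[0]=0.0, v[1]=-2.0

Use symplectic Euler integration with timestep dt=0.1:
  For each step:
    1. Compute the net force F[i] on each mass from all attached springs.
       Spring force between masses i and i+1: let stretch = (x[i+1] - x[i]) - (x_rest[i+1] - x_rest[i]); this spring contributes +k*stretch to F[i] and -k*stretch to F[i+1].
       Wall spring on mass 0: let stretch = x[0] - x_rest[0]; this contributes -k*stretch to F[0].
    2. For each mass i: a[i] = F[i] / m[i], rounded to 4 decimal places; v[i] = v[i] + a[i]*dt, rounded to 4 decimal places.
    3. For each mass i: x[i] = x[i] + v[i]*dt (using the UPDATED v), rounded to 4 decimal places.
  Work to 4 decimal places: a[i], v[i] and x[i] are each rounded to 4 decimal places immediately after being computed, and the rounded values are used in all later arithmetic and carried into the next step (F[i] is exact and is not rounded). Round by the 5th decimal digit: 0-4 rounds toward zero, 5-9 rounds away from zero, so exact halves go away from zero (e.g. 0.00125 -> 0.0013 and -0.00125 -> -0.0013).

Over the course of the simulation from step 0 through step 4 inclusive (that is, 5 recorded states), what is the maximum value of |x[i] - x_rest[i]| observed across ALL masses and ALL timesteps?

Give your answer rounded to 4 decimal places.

Step 0: x=[2.0000 5.0000] v=[0.0000 -2.0000]
Step 1: x=[2.0400 4.8000] v=[0.4000 -2.0000]
Step 2: x=[2.1088 4.6048] v=[0.6880 -1.9520]
Step 3: x=[2.1931 4.4197] v=[0.8429 -1.8512]
Step 4: x=[2.2787 4.2501] v=[0.8563 -1.6965]
Max displacement = 1.7499

Answer: 1.7499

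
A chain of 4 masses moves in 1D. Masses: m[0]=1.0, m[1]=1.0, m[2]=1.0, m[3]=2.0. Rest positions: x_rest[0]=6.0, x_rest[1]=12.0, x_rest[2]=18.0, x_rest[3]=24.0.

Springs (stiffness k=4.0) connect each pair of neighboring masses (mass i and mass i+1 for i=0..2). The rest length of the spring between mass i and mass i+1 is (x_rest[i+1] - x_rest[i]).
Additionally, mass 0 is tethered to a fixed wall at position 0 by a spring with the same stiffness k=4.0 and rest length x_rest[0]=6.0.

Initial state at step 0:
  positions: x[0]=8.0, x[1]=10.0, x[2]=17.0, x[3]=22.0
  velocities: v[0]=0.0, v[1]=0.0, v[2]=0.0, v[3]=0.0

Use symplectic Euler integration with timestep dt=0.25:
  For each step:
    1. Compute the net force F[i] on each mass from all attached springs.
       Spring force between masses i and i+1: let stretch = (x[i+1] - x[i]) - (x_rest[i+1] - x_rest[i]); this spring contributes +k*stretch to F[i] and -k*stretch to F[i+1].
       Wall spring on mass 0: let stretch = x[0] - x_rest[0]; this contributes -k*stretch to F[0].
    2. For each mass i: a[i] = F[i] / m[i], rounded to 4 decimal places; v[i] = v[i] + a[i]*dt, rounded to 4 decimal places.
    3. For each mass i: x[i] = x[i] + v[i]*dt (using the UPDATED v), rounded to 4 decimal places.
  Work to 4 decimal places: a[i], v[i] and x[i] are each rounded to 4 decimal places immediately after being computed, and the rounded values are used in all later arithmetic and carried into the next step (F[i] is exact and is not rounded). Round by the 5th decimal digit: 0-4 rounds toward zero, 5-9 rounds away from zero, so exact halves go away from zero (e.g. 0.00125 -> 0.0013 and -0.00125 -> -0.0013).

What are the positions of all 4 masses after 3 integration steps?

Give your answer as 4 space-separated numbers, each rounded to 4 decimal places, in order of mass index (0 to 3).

Answer: 3.5000 12.8516 16.3711 22.4434

Derivation:
Step 0: x=[8.0000 10.0000 17.0000 22.0000] v=[0.0000 0.0000 0.0000 0.0000]
Step 1: x=[6.5000 11.2500 16.5000 22.1250] v=[-6.0000 5.0000 -2.0000 0.5000]
Step 2: x=[4.5625 12.6250 16.0938 22.2969] v=[-7.7500 5.5000 -1.6250 0.6875]
Step 3: x=[3.5000 12.8516 16.3711 22.4434] v=[-4.2500 0.9063 1.1093 0.5860]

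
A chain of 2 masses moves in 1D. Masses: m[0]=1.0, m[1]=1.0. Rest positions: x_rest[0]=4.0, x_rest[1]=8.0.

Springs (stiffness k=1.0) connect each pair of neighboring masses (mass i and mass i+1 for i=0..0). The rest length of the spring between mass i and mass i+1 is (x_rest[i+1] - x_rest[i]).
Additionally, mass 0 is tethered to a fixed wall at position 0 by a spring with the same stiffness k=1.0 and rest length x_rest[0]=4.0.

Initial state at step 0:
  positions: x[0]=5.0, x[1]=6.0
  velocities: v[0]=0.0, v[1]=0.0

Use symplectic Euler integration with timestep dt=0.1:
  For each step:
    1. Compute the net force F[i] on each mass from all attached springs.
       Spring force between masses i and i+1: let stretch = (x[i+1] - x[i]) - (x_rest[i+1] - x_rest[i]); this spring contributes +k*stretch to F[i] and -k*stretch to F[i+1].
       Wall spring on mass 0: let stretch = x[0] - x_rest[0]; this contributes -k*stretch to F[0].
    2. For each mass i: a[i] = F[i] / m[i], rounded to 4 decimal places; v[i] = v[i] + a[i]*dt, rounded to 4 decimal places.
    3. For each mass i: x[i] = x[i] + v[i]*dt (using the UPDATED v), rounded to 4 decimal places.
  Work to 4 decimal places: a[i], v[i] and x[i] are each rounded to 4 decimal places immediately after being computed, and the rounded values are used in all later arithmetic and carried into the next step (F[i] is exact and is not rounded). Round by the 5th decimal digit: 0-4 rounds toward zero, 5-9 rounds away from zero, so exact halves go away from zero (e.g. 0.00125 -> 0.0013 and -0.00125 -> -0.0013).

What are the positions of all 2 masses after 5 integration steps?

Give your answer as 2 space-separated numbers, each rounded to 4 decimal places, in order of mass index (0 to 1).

Step 0: x=[5.0000 6.0000] v=[0.0000 0.0000]
Step 1: x=[4.9600 6.0300] v=[-0.4000 0.3000]
Step 2: x=[4.8811 6.0893] v=[-0.7890 0.5930]
Step 3: x=[4.7655 6.1765] v=[-1.1563 0.8722]
Step 4: x=[4.6163 6.2896] v=[-1.4918 1.1311]
Step 5: x=[4.4377 6.4260] v=[-1.7861 1.3638]

Answer: 4.4377 6.4260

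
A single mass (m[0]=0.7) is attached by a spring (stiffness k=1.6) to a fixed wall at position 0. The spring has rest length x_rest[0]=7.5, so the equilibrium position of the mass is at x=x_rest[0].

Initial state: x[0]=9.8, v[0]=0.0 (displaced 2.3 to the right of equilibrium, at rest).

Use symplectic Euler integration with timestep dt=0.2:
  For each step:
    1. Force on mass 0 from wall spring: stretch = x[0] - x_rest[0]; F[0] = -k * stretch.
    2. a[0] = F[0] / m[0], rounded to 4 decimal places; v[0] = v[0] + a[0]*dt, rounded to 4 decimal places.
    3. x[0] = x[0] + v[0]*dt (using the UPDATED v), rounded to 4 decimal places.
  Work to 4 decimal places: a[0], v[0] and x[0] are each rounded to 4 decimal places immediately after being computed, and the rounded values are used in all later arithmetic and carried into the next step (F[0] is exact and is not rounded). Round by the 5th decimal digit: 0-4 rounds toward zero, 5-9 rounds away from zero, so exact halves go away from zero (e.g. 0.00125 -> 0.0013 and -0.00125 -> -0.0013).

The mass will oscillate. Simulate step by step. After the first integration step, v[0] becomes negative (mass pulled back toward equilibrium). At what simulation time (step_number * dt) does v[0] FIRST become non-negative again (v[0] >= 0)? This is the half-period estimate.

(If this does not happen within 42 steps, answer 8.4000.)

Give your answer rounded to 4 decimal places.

Step 0: x=[9.8000] v=[0.0000]
Step 1: x=[9.5897] v=[-1.0514]
Step 2: x=[9.1884] v=[-2.0067]
Step 3: x=[8.6327] v=[-2.7785]
Step 4: x=[7.9734] v=[-3.2963]
Step 5: x=[7.2709] v=[-3.5127]
Step 6: x=[6.5893] v=[-3.4080]
Step 7: x=[5.9910] v=[-2.9917]
Step 8: x=[5.5306] v=[-2.3019]
Step 9: x=[5.2503] v=[-1.4016]
Step 10: x=[5.1757] v=[-0.3732]
Step 11: x=[5.3136] v=[0.6893]
First v>=0 after going negative at step 11, time=2.2000

Answer: 2.2000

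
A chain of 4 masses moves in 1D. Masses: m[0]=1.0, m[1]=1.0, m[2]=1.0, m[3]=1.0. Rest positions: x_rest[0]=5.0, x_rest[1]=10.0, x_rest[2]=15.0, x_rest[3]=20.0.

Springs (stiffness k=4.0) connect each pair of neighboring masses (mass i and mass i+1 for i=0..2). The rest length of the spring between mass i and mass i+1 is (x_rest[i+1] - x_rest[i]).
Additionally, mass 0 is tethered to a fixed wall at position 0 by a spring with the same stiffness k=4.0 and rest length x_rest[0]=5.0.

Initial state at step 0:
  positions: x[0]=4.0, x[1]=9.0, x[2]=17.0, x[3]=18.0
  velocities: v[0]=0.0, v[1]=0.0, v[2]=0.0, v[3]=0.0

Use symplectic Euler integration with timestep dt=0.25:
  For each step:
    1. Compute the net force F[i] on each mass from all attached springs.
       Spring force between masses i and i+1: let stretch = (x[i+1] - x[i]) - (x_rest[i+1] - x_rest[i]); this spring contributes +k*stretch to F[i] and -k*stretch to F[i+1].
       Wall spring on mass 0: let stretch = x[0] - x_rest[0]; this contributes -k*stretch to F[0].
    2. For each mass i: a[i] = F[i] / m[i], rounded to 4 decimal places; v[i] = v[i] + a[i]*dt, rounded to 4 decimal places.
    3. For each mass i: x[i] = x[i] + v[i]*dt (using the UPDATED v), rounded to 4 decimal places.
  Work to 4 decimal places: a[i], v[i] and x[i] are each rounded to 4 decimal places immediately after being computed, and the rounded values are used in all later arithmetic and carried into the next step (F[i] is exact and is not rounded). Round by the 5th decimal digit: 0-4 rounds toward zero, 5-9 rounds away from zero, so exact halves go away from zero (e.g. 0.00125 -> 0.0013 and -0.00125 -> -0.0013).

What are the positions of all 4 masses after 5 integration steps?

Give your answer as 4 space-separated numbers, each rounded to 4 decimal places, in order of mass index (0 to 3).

Step 0: x=[4.0000 9.0000 17.0000 18.0000] v=[0.0000 0.0000 0.0000 0.0000]
Step 1: x=[4.2500 9.7500 15.2500 19.0000] v=[1.0000 3.0000 -7.0000 4.0000]
Step 2: x=[4.8125 10.5000 13.0625 20.3125] v=[2.2500 3.0000 -8.7500 5.2500]
Step 3: x=[5.5938 10.4688 12.0469 21.0625] v=[3.1250 -0.1250 -4.0625 3.0000]
Step 4: x=[6.1954 9.6133 12.8907 20.8086] v=[2.4062 -3.4219 3.3750 -1.0156]
Step 5: x=[6.1026 8.7227 14.8946 19.8252] v=[-0.3713 -3.5624 8.0155 -3.9335]

Answer: 6.1026 8.7227 14.8946 19.8252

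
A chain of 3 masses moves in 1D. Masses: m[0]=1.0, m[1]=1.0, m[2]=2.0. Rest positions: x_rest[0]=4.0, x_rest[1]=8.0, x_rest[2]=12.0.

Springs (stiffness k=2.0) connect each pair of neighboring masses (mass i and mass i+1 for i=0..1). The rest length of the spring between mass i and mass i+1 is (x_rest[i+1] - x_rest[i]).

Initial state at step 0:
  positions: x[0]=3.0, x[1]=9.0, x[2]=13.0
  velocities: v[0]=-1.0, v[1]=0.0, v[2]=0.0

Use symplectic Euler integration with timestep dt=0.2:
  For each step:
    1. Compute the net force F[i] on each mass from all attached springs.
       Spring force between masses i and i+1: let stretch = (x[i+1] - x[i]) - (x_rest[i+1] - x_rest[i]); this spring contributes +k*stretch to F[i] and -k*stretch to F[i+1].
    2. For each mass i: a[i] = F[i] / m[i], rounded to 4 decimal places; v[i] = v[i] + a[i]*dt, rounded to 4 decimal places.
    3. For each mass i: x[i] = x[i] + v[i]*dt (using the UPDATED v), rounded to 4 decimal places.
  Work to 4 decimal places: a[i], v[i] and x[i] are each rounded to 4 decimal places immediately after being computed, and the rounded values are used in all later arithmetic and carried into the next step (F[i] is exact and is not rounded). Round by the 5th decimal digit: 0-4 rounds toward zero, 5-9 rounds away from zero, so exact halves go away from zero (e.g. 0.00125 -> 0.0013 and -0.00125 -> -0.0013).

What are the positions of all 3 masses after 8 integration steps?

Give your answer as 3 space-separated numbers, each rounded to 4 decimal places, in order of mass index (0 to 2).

Step 0: x=[3.0000 9.0000 13.0000] v=[-1.0000 0.0000 0.0000]
Step 1: x=[2.9600 8.8400 13.0000] v=[-0.2000 -0.8000 0.0000]
Step 2: x=[3.0704 8.5424 12.9936] v=[0.5520 -1.4880 -0.0320]
Step 3: x=[3.2986 8.1631 12.9692] v=[1.1408 -1.8963 -0.1222]
Step 4: x=[3.5959 7.7792 12.9125] v=[1.4866 -1.9197 -0.2834]
Step 5: x=[3.9079 7.4713 12.8105] v=[1.5599 -1.5397 -0.5101]
Step 6: x=[4.1850 7.3054 12.6549] v=[1.3853 -0.8294 -0.7779]
Step 7: x=[4.3917 7.3178 12.4453] v=[1.0335 0.0622 -1.0478]
Step 8: x=[4.5125 7.5064 12.1906] v=[0.6039 0.9428 -1.2733]

Answer: 4.5125 7.5064 12.1906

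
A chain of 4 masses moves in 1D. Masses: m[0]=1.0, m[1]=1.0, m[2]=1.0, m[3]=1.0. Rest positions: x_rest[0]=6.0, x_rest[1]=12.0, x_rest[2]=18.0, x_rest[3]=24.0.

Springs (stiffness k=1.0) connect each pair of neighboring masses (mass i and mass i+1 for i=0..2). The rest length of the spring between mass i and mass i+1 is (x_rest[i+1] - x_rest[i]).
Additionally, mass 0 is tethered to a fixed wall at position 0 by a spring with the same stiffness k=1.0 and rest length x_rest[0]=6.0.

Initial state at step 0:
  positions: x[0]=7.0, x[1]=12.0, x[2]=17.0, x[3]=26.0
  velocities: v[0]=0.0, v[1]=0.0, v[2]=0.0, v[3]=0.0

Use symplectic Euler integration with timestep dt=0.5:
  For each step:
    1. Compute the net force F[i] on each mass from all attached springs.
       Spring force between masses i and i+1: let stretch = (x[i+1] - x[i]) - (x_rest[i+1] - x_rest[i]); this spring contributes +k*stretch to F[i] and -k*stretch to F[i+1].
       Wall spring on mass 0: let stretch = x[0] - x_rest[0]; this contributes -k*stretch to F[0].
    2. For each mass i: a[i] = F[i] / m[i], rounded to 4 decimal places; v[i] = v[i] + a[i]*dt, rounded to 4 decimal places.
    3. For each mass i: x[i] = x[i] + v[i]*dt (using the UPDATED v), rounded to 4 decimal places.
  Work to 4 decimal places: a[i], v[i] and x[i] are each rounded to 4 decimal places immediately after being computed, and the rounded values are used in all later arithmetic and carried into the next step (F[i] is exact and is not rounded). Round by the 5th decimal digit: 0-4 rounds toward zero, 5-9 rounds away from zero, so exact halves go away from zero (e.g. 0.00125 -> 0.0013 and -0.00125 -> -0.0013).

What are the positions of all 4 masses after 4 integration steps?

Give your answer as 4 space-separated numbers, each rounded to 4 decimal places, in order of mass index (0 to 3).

Answer: 5.0977 12.8556 19.7227 23.2852

Derivation:
Step 0: x=[7.0000 12.0000 17.0000 26.0000] v=[0.0000 0.0000 0.0000 0.0000]
Step 1: x=[6.5000 12.0000 18.0000 25.2500] v=[-1.0000 0.0000 2.0000 -1.5000]
Step 2: x=[5.7500 12.1250 19.3125 24.1875] v=[-1.5000 0.2500 2.6250 -2.1250]
Step 3: x=[5.1563 12.4532 20.0469 23.4063] v=[-1.1875 0.6563 1.4688 -1.5625]
Step 4: x=[5.0977 12.8556 19.7227 23.2852] v=[-0.1172 0.8047 -0.6484 -0.2422]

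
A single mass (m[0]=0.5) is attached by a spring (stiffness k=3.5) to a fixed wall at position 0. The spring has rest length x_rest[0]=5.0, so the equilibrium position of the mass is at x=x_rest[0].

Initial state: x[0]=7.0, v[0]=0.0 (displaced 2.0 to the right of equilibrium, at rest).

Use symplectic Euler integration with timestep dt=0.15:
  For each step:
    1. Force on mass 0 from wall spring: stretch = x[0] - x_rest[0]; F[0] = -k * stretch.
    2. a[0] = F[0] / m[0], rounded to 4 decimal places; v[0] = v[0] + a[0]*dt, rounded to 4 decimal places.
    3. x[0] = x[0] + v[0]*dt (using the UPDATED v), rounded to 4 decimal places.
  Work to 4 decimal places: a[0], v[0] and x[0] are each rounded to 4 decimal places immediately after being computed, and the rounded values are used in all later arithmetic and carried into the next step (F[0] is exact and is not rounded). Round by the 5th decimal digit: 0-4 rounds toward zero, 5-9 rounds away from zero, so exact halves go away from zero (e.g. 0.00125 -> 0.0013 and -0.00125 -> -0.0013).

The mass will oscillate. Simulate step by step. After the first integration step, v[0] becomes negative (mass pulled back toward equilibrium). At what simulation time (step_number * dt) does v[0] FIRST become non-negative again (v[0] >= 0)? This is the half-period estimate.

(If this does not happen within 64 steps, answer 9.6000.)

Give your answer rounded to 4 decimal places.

Step 0: x=[7.0000] v=[0.0000]
Step 1: x=[6.6850] v=[-2.1000]
Step 2: x=[6.1046] v=[-3.8693]
Step 3: x=[5.3502] v=[-5.0291]
Step 4: x=[4.5407] v=[-5.3968]
Step 5: x=[3.8035] v=[-4.9145]
Step 6: x=[3.2548] v=[-3.6582]
Step 7: x=[2.9809] v=[-1.8257]
Step 8: x=[3.0251] v=[0.2944]
First v>=0 after going negative at step 8, time=1.2000

Answer: 1.2000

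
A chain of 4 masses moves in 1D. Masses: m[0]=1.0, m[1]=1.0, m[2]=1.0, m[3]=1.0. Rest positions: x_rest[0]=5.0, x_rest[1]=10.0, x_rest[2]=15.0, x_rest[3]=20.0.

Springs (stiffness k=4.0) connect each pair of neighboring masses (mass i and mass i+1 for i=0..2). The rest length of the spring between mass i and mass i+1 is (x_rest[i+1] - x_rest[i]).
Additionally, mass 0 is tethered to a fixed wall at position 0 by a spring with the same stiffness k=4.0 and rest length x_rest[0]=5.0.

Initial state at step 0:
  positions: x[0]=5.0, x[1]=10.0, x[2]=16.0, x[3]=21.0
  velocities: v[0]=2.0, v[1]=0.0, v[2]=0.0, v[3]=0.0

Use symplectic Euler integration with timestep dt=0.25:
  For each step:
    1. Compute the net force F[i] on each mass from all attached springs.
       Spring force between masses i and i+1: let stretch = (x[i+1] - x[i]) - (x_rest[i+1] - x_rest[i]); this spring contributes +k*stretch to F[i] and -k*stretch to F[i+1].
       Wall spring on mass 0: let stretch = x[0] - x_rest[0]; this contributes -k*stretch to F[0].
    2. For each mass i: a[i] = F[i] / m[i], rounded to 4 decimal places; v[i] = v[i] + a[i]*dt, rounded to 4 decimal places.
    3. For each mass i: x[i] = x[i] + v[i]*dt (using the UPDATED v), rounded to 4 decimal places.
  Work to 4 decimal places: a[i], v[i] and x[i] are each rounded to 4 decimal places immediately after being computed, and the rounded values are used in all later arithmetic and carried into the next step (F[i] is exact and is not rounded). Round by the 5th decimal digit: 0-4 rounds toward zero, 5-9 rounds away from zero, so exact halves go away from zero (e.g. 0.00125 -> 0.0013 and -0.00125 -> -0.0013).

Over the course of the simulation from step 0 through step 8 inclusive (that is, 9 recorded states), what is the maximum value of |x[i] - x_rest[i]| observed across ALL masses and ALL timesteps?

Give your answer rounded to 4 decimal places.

Step 0: x=[5.0000 10.0000 16.0000 21.0000] v=[2.0000 0.0000 0.0000 0.0000]
Step 1: x=[5.5000 10.2500 15.7500 21.0000] v=[2.0000 1.0000 -1.0000 0.0000]
Step 2: x=[5.8125 10.6875 15.4375 20.9375] v=[1.2500 1.7500 -1.2500 -0.2500]
Step 3: x=[5.8906 11.0938 15.3125 20.7500] v=[0.3125 1.6250 -0.5000 -0.7500]
Step 4: x=[5.7969 11.2539 15.4922 20.4531] v=[-0.3749 0.6405 0.7188 -1.1875]
Step 5: x=[5.6182 11.1094 15.8526 20.1660] v=[-0.7148 -0.5782 1.4414 -1.1484]
Step 6: x=[5.4078 10.7779 16.1055 20.0506] v=[-0.8418 -1.3262 1.0116 -0.4618]
Step 7: x=[5.1879 10.4357 16.0128 20.1989] v=[-0.8795 -1.3687 -0.3709 0.5931]
Step 8: x=[4.9830 10.1759 15.5723 20.5507] v=[-0.8196 -1.0394 -1.7619 1.4070]
Max displacement = 1.2539

Answer: 1.2539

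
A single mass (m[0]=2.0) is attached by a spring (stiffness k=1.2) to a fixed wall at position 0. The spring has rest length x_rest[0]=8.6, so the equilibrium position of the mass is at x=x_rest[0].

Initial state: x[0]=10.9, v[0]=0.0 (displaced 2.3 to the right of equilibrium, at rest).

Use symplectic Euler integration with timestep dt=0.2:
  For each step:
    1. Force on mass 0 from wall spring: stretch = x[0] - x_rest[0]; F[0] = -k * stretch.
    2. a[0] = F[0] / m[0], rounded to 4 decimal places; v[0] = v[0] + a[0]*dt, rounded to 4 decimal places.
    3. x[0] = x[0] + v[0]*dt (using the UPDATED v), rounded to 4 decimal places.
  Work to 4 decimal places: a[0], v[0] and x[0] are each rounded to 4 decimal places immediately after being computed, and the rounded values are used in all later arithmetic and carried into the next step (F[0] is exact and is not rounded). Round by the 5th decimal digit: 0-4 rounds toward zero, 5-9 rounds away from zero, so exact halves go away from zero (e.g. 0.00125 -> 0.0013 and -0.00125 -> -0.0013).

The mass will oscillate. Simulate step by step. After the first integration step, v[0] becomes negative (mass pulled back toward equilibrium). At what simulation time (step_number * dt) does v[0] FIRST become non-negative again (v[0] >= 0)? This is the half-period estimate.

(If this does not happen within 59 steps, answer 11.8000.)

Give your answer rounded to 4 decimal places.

Answer: 4.2000

Derivation:
Step 0: x=[10.9000] v=[0.0000]
Step 1: x=[10.8448] v=[-0.2760]
Step 2: x=[10.7357] v=[-0.5454]
Step 3: x=[10.5754] v=[-0.8017]
Step 4: x=[10.3677] v=[-1.0387]
Step 5: x=[10.1175] v=[-1.2508]
Step 6: x=[9.8309] v=[-1.4329]
Step 7: x=[9.5148] v=[-1.5806]
Step 8: x=[9.1767] v=[-1.6904]
Step 9: x=[8.8248] v=[-1.7596]
Step 10: x=[8.4675] v=[-1.7866]
Step 11: x=[8.1134] v=[-1.7707]
Step 12: x=[7.7709] v=[-1.7123]
Step 13: x=[7.4483] v=[-1.6128]
Step 14: x=[7.1534] v=[-1.4746]
Step 15: x=[6.8932] v=[-1.3010]
Step 16: x=[6.6740] v=[-1.0962]
Step 17: x=[6.5010] v=[-0.8651]
Step 18: x=[6.3784] v=[-0.6132]
Step 19: x=[6.3091] v=[-0.3466]
Step 20: x=[6.2948] v=[-0.0717]
Step 21: x=[6.3358] v=[0.2049]
First v>=0 after going negative at step 21, time=4.2000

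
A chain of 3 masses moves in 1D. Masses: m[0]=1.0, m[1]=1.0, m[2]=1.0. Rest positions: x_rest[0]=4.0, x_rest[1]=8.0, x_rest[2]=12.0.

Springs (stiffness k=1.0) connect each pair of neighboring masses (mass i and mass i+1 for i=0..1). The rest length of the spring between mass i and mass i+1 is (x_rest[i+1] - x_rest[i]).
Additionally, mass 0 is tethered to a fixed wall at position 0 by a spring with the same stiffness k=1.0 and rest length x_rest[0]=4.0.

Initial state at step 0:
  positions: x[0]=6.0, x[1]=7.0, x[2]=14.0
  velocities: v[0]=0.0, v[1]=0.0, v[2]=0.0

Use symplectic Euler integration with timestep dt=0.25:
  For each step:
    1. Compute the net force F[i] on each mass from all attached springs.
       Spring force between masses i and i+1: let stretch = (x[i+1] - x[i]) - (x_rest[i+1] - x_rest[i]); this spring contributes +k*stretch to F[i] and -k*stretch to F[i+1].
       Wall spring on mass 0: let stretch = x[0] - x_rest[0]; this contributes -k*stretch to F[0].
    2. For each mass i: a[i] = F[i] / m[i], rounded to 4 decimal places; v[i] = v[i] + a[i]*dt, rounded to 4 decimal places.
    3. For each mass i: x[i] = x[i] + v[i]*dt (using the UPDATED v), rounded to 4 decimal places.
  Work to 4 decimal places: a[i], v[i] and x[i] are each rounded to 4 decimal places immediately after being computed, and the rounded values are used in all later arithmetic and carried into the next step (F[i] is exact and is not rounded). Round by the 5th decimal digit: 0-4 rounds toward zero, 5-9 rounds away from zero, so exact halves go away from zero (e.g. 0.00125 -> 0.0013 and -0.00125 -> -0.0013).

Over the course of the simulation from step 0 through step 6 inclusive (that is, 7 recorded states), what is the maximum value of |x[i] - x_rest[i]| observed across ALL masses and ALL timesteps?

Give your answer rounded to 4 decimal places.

Step 0: x=[6.0000 7.0000 14.0000] v=[0.0000 0.0000 0.0000]
Step 1: x=[5.6875 7.3750 13.8125] v=[-1.2500 1.5000 -0.7500]
Step 2: x=[5.1250 8.0469 13.4727] v=[-2.2500 2.6875 -1.3594]
Step 3: x=[4.4248 8.8753 13.0437] v=[-2.8008 3.3135 -1.7159]
Step 4: x=[3.7262 9.6861 12.6042] v=[-2.7944 3.2430 -1.7580]
Step 5: x=[3.1672 10.3068 12.2323] v=[-2.2360 2.4826 -1.4875]
Step 6: x=[2.8565 10.6016 11.9901] v=[-1.2429 1.1791 -0.9689]
Max displacement = 2.6016

Answer: 2.6016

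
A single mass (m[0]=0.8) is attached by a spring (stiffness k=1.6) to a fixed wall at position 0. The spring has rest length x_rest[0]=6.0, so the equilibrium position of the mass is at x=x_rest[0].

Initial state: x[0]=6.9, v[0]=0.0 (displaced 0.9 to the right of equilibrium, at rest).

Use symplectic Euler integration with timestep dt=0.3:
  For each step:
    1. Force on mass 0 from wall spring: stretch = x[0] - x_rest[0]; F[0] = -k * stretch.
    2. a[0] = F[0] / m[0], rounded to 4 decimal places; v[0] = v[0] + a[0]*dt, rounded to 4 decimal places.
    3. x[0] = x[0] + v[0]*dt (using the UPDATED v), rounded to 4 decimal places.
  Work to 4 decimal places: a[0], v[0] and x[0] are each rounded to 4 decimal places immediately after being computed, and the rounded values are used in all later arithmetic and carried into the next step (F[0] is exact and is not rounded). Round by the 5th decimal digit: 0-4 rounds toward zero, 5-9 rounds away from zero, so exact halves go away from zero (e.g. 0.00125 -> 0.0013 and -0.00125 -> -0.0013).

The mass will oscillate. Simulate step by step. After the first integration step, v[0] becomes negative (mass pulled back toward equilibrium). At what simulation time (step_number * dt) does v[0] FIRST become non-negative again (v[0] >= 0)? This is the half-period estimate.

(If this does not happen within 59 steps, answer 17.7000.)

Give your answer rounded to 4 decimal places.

Answer: 2.4000

Derivation:
Step 0: x=[6.9000] v=[0.0000]
Step 1: x=[6.7380] v=[-0.5400]
Step 2: x=[6.4432] v=[-0.9828]
Step 3: x=[6.0686] v=[-1.2487]
Step 4: x=[5.6816] v=[-1.2899]
Step 5: x=[5.3519] v=[-1.0989]
Step 6: x=[5.1389] v=[-0.7100]
Step 7: x=[5.0809] v=[-0.1933]
Step 8: x=[5.1884] v=[0.3582]
First v>=0 after going negative at step 8, time=2.4000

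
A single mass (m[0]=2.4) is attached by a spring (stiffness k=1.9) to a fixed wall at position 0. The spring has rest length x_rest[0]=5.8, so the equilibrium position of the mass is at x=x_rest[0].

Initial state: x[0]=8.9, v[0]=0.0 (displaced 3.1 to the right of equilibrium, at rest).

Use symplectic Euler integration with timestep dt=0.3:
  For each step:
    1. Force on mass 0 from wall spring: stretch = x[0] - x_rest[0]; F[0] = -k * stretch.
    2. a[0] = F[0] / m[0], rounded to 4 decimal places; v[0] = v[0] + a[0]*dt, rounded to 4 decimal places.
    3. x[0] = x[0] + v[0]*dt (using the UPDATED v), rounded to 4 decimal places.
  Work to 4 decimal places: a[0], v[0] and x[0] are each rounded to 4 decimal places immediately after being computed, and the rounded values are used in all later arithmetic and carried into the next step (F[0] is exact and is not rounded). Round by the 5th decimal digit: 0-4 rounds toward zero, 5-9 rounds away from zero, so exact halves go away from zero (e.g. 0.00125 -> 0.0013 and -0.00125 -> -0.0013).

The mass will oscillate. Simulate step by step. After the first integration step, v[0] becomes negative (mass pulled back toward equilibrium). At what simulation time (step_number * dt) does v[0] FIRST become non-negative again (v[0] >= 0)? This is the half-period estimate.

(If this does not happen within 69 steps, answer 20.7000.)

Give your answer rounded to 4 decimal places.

Answer: 3.6000

Derivation:
Step 0: x=[8.9000] v=[0.0000]
Step 1: x=[8.6791] v=[-0.7363]
Step 2: x=[8.2531] v=[-1.4201]
Step 3: x=[7.6523] v=[-2.0027]
Step 4: x=[6.9195] v=[-2.4426]
Step 5: x=[6.1070] v=[-2.7085]
Step 6: x=[5.2726] v=[-2.7814]
Step 7: x=[4.4757] v=[-2.6562]
Step 8: x=[3.7732] v=[-2.3417]
Step 9: x=[3.2151] v=[-1.8603]
Step 10: x=[2.8412] v=[-1.2464]
Step 11: x=[2.6781] v=[-0.5437]
Step 12: x=[2.7374] v=[0.1978]
First v>=0 after going negative at step 12, time=3.6000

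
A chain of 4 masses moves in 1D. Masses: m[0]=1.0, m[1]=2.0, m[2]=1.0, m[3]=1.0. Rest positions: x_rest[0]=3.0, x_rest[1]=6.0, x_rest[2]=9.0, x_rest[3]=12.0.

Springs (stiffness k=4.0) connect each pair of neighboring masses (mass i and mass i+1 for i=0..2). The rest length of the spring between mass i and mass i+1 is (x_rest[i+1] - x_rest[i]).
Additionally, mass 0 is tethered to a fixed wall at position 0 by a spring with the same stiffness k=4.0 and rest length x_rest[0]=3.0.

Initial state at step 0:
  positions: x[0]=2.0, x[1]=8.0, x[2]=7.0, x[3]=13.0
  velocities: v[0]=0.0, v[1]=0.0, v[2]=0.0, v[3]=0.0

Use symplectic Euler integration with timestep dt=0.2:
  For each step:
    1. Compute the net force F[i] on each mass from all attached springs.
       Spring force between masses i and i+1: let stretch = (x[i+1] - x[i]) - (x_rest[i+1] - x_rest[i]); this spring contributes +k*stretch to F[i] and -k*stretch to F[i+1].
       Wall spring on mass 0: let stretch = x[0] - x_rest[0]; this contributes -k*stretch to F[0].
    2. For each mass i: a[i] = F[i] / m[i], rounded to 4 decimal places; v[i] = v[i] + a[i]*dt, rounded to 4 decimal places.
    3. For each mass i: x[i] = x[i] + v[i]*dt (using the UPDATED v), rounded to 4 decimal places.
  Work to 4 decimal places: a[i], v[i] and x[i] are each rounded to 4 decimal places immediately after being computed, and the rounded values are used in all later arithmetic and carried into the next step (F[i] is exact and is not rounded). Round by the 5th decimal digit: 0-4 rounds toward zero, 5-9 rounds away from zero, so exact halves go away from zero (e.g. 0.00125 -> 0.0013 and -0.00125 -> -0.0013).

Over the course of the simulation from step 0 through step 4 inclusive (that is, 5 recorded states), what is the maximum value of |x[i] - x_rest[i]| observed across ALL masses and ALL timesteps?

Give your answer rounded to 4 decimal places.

Step 0: x=[2.0000 8.0000 7.0000 13.0000] v=[0.0000 0.0000 0.0000 0.0000]
Step 1: x=[2.6400 7.4400 8.1200 12.5200] v=[3.2000 -2.8000 5.6000 -2.4000]
Step 2: x=[3.6256 6.5504 9.8352 11.8160] v=[4.9280 -4.4480 8.5760 -3.5200]
Step 3: x=[4.4991 5.6896 11.3418 11.2751] v=[4.3674 -4.3040 7.5328 -2.7046]
Step 4: x=[4.8432 5.1857 11.9333 11.2249] v=[1.7205 -2.5193 2.9577 -0.2512]
Max displacement = 2.9333

Answer: 2.9333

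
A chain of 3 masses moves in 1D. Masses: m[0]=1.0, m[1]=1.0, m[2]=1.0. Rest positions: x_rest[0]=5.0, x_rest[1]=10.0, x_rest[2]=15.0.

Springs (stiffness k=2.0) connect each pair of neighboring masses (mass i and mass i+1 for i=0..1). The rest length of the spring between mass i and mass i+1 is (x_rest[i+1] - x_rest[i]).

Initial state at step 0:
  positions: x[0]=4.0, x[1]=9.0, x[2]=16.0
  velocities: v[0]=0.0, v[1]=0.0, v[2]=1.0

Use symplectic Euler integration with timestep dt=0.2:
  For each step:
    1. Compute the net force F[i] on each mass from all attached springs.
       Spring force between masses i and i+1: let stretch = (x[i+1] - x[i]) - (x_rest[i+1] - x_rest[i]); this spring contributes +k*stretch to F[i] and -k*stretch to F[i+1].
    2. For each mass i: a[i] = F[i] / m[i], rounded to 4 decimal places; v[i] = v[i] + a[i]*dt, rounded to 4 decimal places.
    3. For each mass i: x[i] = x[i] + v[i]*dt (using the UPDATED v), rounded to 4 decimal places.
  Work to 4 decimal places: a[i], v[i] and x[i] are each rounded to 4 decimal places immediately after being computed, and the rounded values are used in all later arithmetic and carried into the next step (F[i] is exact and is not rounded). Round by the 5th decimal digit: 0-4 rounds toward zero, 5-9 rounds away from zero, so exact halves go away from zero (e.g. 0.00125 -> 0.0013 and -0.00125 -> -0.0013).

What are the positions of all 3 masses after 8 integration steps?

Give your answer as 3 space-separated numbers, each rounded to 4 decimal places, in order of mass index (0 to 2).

Step 0: x=[4.0000 9.0000 16.0000] v=[0.0000 0.0000 1.0000]
Step 1: x=[4.0000 9.1600 16.0400] v=[0.0000 0.8000 0.2000]
Step 2: x=[4.0128 9.4576 15.9296] v=[0.0640 1.4880 -0.5520]
Step 3: x=[4.0612 9.8374 15.7014] v=[0.2419 1.8989 -1.1408]
Step 4: x=[4.1717 10.2242 15.4041] v=[0.5524 1.9340 -1.4864]
Step 5: x=[4.3664 10.5412 15.0924] v=[0.9734 1.5850 -1.5584]
Step 6: x=[4.6551 10.7283 14.8166] v=[1.4433 0.9356 -1.3789]
Step 7: x=[5.0296 10.7566 14.6138] v=[1.8726 0.1416 -1.0142]
Step 8: x=[5.4623 10.6353 14.5024] v=[2.1634 -0.6063 -0.5571]

Answer: 5.4623 10.6353 14.5024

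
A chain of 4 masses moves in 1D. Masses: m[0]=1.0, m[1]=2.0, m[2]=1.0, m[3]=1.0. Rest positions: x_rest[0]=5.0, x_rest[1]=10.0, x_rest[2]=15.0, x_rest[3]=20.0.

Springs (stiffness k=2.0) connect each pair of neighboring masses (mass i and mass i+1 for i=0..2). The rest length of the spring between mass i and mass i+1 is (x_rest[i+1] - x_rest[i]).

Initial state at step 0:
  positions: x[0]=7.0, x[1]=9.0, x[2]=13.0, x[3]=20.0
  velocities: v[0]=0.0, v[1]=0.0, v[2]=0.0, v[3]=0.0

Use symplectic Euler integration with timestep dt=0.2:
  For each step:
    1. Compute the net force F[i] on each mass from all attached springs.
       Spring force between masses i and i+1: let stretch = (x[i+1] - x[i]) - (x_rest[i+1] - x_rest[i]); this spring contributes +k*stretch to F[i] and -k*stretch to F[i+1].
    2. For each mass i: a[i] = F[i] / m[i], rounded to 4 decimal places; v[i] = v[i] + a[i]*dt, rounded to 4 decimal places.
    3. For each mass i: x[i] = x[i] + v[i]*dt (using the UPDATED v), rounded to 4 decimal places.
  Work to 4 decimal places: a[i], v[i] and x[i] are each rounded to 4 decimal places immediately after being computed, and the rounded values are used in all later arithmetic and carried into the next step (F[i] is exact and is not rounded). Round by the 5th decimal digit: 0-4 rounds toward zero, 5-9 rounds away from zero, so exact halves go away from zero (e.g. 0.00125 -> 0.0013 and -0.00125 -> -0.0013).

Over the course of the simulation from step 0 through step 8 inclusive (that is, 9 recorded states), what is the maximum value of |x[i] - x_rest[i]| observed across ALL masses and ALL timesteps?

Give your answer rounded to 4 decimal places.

Step 0: x=[7.0000 9.0000 13.0000 20.0000] v=[0.0000 0.0000 0.0000 0.0000]
Step 1: x=[6.7600 9.0800 13.2400 19.8400] v=[-1.2000 0.4000 1.2000 -0.8000]
Step 2: x=[6.3056 9.2336 13.6752 19.5520] v=[-2.2720 0.7680 2.1760 -1.4400]
Step 3: x=[5.6854 9.4477 14.2252 19.1939] v=[-3.1008 1.0707 2.7501 -1.7907]
Step 4: x=[4.9662 9.7024 14.7905 18.8383] v=[-3.5959 1.2737 2.8266 -1.7782]
Step 5: x=[4.2259 9.9712 15.2726 18.5588] v=[-3.7014 1.3441 2.4105 -1.3973]
Step 6: x=[3.5452 10.2223 15.5935 18.4164] v=[-3.4033 1.2553 1.6044 -0.7118]
Step 7: x=[2.9987 10.4211 15.7105 18.4482] v=[-2.7325 0.9941 0.5851 0.1590]
Step 8: x=[2.6460 10.5346 15.6234 18.6610] v=[-1.7635 0.5675 -0.4356 1.0639]
Max displacement = 2.3540

Answer: 2.3540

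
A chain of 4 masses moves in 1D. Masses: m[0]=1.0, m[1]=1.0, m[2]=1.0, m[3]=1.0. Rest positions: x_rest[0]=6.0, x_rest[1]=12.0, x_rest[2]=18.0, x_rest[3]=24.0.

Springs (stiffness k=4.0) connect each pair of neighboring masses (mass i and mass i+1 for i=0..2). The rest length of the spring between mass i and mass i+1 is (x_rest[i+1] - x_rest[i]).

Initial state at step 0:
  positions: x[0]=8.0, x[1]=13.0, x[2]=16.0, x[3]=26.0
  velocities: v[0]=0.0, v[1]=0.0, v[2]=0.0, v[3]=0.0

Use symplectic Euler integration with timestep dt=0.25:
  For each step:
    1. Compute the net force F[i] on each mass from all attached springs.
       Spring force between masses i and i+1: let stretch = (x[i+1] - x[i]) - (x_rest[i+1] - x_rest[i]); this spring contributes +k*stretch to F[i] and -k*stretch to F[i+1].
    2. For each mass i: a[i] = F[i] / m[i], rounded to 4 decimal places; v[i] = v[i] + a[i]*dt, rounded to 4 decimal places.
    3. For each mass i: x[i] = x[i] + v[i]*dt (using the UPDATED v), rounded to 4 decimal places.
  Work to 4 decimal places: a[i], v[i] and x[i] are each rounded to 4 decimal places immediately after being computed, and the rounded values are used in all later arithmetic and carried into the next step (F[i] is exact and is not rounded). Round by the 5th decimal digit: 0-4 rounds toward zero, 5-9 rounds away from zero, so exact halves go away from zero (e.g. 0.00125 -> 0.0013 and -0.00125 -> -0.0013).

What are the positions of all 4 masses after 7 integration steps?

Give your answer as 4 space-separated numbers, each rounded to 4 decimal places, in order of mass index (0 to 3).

Step 0: x=[8.0000 13.0000 16.0000 26.0000] v=[0.0000 0.0000 0.0000 0.0000]
Step 1: x=[7.7500 12.5000 17.7500 25.0000] v=[-1.0000 -2.0000 7.0000 -4.0000]
Step 2: x=[7.1875 12.1250 20.0000 23.6875] v=[-2.2500 -1.5000 9.0000 -5.2500]
Step 3: x=[6.3594 12.4844 21.2031 22.9531] v=[-3.3125 1.4375 4.8125 -2.9375]
Step 4: x=[5.5625 13.4922 20.6641 23.2812] v=[-3.1875 4.0312 -2.1562 1.3125]
Step 5: x=[5.2481 14.3106 18.9864 24.4551] v=[-1.2578 3.2734 -6.7110 4.6954]
Step 6: x=[5.6993 14.0323 17.5069 25.7618] v=[1.8047 -1.1133 -5.9181 5.2267]
Step 7: x=[6.7337 12.5394 17.2225 26.5048] v=[4.1377 -5.9717 -1.1378 2.9718]

Answer: 6.7337 12.5394 17.2225 26.5048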